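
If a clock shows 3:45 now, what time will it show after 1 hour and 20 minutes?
Starting time: 3:45
Adding 20 minutes to 45 minutes: 45 + 20 = 65 minutes = 1 hour and 5 minutes
Adding 1 hour: 3 + 1 + 1 (carry) = 5
Final time: 5:05

Final answer: 5:05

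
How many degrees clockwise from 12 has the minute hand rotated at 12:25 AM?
The minute hand moves 6 degrees per minute.
At 12:25: 25 x 6 = 150 degrees

Final answer: 150 degrees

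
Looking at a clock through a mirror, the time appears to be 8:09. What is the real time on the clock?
Reflection across the vertical (12-6) axis maps a hand at angle A degrees to (360 - A) degrees, which sends a reading of T minutes past 12:00 to (720 - T) minutes past 12:00.
Mirror reads 8:09 = 489 minutes past 12:00.
Actual time: (720 - 489) mod 720 = 231 minutes = 3:51.

Final answer: 3:51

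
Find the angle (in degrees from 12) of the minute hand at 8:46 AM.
The minute hand moves 6 degrees per minute.
At 8:46: 46 x 6 = 276 degrees

Final answer: 276 degrees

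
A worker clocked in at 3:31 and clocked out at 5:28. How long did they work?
From 3:31 to 5:28:
(5 x 60 + 28) - (3 x 60 + 31) = 328 - 211 = 117 minutes
= 1 hour and 57 minutes

Final answer: 1 hour and 57 minutes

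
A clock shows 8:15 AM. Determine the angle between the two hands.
Hour hand position: 8 x 30 + 15 x 0.5 = 247.5 degrees
Minute hand position: 15 x 6 = 90 degrees
Difference: |247.5 - 90| = 157.5 degrees
The angle between the hands is 157.5 degrees

Final answer: 157.5 degrees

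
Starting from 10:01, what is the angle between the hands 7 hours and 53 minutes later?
First find the time 7 hours and 53 minutes after 10:01.
Total minutes: 10 x 60 + 1 + 7 x 60 + 53 = 1074.
1074 mod 720 = 354 minutes = 5:54.
Now compute the angle at 5:54:
Hour hand: 5 x 30 + 54 x 0.5 = 177 degrees
Minute hand: 54 x 6 = 324 degrees
Difference: |177 - 324| = 147 degrees
The angle is 147 degrees

Final answer: 147 degrees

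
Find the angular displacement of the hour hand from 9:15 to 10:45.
The hour hand moves 0.5 degrees per minute.
Time elapsed: 10:45 - 9:15 = 90 minutes
Angular displacement: 90 x 0.5 = 45 degrees

Final answer: 45 degrees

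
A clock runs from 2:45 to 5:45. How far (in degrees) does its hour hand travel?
The hour hand moves 0.5 degrees per minute.
Time elapsed: 5:45 - 2:45 = 180 minutes
Angular displacement: 180 x 0.5 = 90 degrees

Final answer: 90 degrees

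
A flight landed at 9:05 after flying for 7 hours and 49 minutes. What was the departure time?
Starting time: 9:05 = 545 total minutes past 12:00
Subtracting: 7 hours and 49 minutes = 469 minutes
545 - 469 = 76 minutes
= 1 hour and 16 minutes past 12:00 = 1:16

Final answer: 1:16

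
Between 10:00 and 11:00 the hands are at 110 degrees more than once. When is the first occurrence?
At t minutes past 10:00, the hour hand is at 30 x 10 + 0.5t degrees and the minute hand is at 6t degrees.
The smaller angle between them is 110 degrees when |30H - 5.5t| = 110 or |30H - 5.5t| = 250.
With H = 10, solve 30 x 10 - 5.5t = +/- target for each target:
  t = (30 x 10 - 110) / 5.5 = 34.55
  t = (30 x 10 + 110) / 5.5 = 74.55 (outside (0, 60))
  t = (30 x 10 - 250) / 5.5 = 9.09
  t = (30 x 10 + 250) / 5.5 = 100 (outside (0, 60))
Valid solutions in (0, 60): {9.09, 34.55} minutes.
The first occurrence is t = 9.09 minutes.
The hands form a 110-degree angle at 9.09 minutes past 10:00.

Final answer: 9.09 minutes past 10:00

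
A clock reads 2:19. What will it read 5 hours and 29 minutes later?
Starting time: 2:19
Adding 29 minutes to 19 minutes: 19 + 29 = 48 minutes
Adding 5 hours: 2 + 5 = 7
Final time: 7:48

Final answer: 7:48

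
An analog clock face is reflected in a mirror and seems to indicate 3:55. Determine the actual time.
Reflection across the vertical (12-6) axis maps a hand at angle A degrees to (360 - A) degrees, which sends a reading of T minutes past 12:00 to (720 - T) minutes past 12:00.
Mirror reads 3:55 = 235 minutes past 12:00.
Actual time: (720 - 235) mod 720 = 485 minutes = 8:05.

Final answer: 8:05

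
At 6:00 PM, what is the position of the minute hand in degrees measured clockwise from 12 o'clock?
The minute hand moves 6 degrees per minute.
At 6:00: 0 x 6 = 0 degrees

Final answer: 0 degrees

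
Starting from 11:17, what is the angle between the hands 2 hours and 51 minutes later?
First find the time 2 hours and 51 minutes after 11:17.
Total minutes: 11 x 60 + 17 + 2 x 60 + 51 = 848.
848 mod 720 = 128 minutes = 2:08.
Now compute the angle at 2:08:
Hour hand: 2 x 30 + 8 x 0.5 = 64 degrees
Minute hand: 8 x 6 = 48 degrees
Difference: |64 - 48| = 16 degrees
The angle is 16 degrees

Final answer: 16 degrees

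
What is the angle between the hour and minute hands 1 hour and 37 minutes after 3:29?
First find the time 1 hour and 37 minutes after 3:29.
Total minutes: 3 x 60 + 29 + 1 x 60 + 37 = 306.
306 mod 720 = 306 minutes = 5:06.
Now compute the angle at 5:06:
Hour hand: 5 x 30 + 6 x 0.5 = 153 degrees
Minute hand: 6 x 6 = 36 degrees
Difference: |153 - 36| = 117 degrees
The angle is 117 degrees

Final answer: 117 degrees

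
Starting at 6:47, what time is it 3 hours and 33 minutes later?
Starting time: 6:47
Adding 33 minutes to 47 minutes: 47 + 33 = 80 minutes = 1 hour and 20 minutes
Adding 3 hours: 6 + 3 + 1 (carry) = 10
Final time: 10:20

Final answer: 10:20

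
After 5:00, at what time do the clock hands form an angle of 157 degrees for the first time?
At t minutes past 5:00, the hour hand is at 30 x 5 + 0.5t degrees and the minute hand is at 6t degrees.
The smaller angle between them is 157 degrees when |30H - 5.5t| = 157 or |30H - 5.5t| = 203.
With H = 5, solve 30 x 5 - 5.5t = +/- target for each target:
  t = (30 x 5 - 157) / 5.5 = -1.27 (outside (0, 60))
  t = (30 x 5 + 157) / 5.5 = 55.82
  t = (30 x 5 - 203) / 5.5 = -9.64 (outside (0, 60))
  t = (30 x 5 + 203) / 5.5 = 64.18 (outside (0, 60))
Valid solutions in (0, 60): {55.82} minutes.
The first occurrence is t = 55.82 minutes.
The hands form a 157-degree angle at 55.82 minutes past 5:00.

Final answer: 55.82 minutes past 5:00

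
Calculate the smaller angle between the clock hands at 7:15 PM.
Hour hand position: 7 x 30 + 15 x 0.5 = 217.5 degrees
Minute hand position: 15 x 6 = 90 degrees
Difference: |217.5 - 90| = 127.5 degrees
The angle between the hands is 127.5 degrees

Final answer: 127.5 degrees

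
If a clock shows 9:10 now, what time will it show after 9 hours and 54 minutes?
Starting time: 9:10
Adding 54 minutes to 10 minutes: 10 + 54 = 64 minutes = 1 hour and 4 minutes
Adding 9 hours: 9 + 9 + 1 (carry) = 19 - 12 = 7
Final time: 7:04

Final answer: 7:04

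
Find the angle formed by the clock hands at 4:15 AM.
Hour hand position: 4 x 30 + 15 x 0.5 = 127.5 degrees
Minute hand position: 15 x 6 = 90 degrees
Difference: |127.5 - 90| = 37.5 degrees
The angle between the hands is 37.5 degrees

Final answer: 37.5 degrees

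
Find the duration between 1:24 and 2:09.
From 1:24 to 2:09:
(2 x 60 + 9) - (1 x 60 + 24) = 129 - 84 = 45 minutes
= 45 minutes

Final answer: 45 minutes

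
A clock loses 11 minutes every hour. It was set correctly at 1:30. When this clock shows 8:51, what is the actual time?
For every 60 true minutes, the faulty clock advances 49 minutes, so 1 faulty-clock minute corresponds to 60/49 true minutes.
From 1:30 to 8:51 on the faulty dial is 441 minutes.
True elapsed: 441 x 60/49 = 540 minutes = 9 hours.
True time: 1:30 + 9 hours = 10:30.

Final answer: 10:30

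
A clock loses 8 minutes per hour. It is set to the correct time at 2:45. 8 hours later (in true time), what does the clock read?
For every 60 true minutes, the faulty clock advances 60 - 8 = 52 minutes.
True elapsed: 8 hours = 480 minutes.
Faulty clock advances: 480 x 52/60 = 416 minutes (drift: 64 minutes behind).
Shown time: 2:45 + 416 minutes = 9:41.

Final answer: 9:41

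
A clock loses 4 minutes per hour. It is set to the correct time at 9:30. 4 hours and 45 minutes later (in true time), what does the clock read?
For every 60 true minutes, the faulty clock advances 60 - 4 = 56 minutes.
True elapsed: 4 hours and 45 minutes = 285 minutes.
Faulty clock advances: 285 x 56/60 = 266 minutes (drift: 19 minutes behind).
Shown time: 9:30 + 266 minutes = 1:56.

Final answer: 1:56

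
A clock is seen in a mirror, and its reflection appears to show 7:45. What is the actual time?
Reflection across the vertical (12-6) axis maps a hand at angle A degrees to (360 - A) degrees, which sends a reading of T minutes past 12:00 to (720 - T) minutes past 12:00.
Mirror reads 7:45 = 465 minutes past 12:00.
Actual time: (720 - 465) mod 720 = 255 minutes = 4:15.

Final answer: 4:15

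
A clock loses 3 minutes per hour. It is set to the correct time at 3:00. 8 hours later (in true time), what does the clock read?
For every 60 true minutes, the faulty clock advances 60 - 3 = 57 minutes.
True elapsed: 8 hours = 480 minutes.
Faulty clock advances: 480 x 57/60 = 456 minutes (drift: 24 minutes behind).
Shown time: 3:00 + 456 minutes = 10:36.

Final answer: 10:36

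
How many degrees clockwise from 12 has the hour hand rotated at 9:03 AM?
The hour hand moves 30 degrees per hour and 0.5 degrees per minute.
At 9:03: (9) x 30 + 3 x 0.5 = 270 + 1.5 = 271.5 degrees

Final answer: 271.5 degrees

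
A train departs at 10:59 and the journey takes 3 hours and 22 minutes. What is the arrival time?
Starting time: 10:59
Adding 22 minutes to 59 minutes: 59 + 22 = 81 minutes = 1 hour and 21 minutes
Adding 3 hours: 10 + 3 + 1 (carry) = 14 - 12 = 2
Final time: 2:21

Final answer: 2:21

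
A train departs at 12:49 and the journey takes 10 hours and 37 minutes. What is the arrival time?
Starting time: 12:49
Adding 37 minutes to 49 minutes: 49 + 37 = 86 minutes = 1 hour and 26 minutes
Adding 10 hours: 12 + 10 + 1 (carry) = 23 - 12 = 11
Final time: 11:26

Final answer: 11:26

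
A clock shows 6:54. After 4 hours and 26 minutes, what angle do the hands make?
First find the time 4 hours and 26 minutes after 6:54.
Total minutes: 6 x 60 + 54 + 4 x 60 + 26 = 680.
680 mod 720 = 680 minutes = 11:20.
Now compute the angle at 11:20:
Hour hand: 11 x 30 + 20 x 0.5 = 340 degrees
Minute hand: 20 x 6 = 120 degrees
Difference: |340 - 120| = 220 degrees
Smaller angle: 360 - 220 = 140 degrees

Final answer: 140 degrees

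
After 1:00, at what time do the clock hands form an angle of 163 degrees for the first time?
At t minutes past 1:00, the hour hand is at 30 x 1 + 0.5t degrees and the minute hand is at 6t degrees.
The smaller angle between them is 163 degrees when |30H - 5.5t| = 163 or |30H - 5.5t| = 197.
With H = 1, solve 30 x 1 - 5.5t = +/- target for each target:
  t = (30 x 1 - 163) / 5.5 = -24.18 (outside (0, 60))
  t = (30 x 1 + 163) / 5.5 = 35.09
  t = (30 x 1 - 197) / 5.5 = -30.36 (outside (0, 60))
  t = (30 x 1 + 197) / 5.5 = 41.27
Valid solutions in (0, 60): {35.09, 41.27} minutes.
The first occurrence is t = 35.09 minutes.
The hands form a 163-degree angle at 35.09 minutes past 1:00.

Final answer: 35.09 minutes past 1:00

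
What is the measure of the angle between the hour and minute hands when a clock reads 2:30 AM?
Hour hand position: 2 x 30 + 30 x 0.5 = 75 degrees
Minute hand position: 30 x 6 = 180 degrees
Difference: |75 - 180| = 105 degrees
The angle between the hands is 105 degrees

Final answer: 105 degrees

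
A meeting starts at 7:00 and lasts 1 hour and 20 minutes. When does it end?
Starting time: 7:00
Adding 20 minutes to 0 minutes: 0 + 20 = 20 minutes
Adding 1 hour: 7 + 1 = 8
Final time: 8:20

Final answer: 8:20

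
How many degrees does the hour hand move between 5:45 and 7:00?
The hour hand moves 0.5 degrees per minute.
Time elapsed: 7:00 - 5:45 = 75 minutes
Angular displacement: 75 x 0.5 = 37.5 degrees

Final answer: 37.5 degrees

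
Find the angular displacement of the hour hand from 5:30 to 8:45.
The hour hand moves 0.5 degrees per minute.
Time elapsed: 8:45 - 5:30 = 195 minutes
Angular displacement: 195 x 0.5 = 97.5 degrees

Final answer: 97.5 degrees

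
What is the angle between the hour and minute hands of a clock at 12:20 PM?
Hour hand position: 0 x 30 + 20 x 0.5 = 10 degrees
Minute hand position: 20 x 6 = 120 degrees
Difference: |10 - 120| = 110 degrees
The angle between the hands is 110 degrees

Final answer: 110 degrees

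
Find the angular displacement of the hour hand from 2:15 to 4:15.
The hour hand moves 0.5 degrees per minute.
Time elapsed: 4:15 - 2:15 = 120 minutes
Angular displacement: 120 x 0.5 = 60 degrees

Final answer: 60 degrees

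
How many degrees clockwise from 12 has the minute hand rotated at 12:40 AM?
The minute hand moves 6 degrees per minute.
At 12:40: 40 x 6 = 240 degrees

Final answer: 240 degrees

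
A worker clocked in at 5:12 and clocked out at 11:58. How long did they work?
From 5:12 to 11:58:
(11 x 60 + 58) - (5 x 60 + 12) = 718 - 312 = 406 minutes
= 6 hours and 46 minutes

Final answer: 6 hours and 46 minutes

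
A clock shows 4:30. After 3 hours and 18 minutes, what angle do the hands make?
First find the time 3 hours and 18 minutes after 4:30.
Total minutes: 4 x 60 + 30 + 3 x 60 + 18 = 468.
468 mod 720 = 468 minutes = 7:48.
Now compute the angle at 7:48:
Hour hand: 7 x 30 + 48 x 0.5 = 234 degrees
Minute hand: 48 x 6 = 288 degrees
Difference: |234 - 288| = 54 degrees
The angle is 54 degrees

Final answer: 54 degrees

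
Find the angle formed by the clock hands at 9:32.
Hour hand position: 9 x 30 + 32 x 0.5 = 286 degrees
Minute hand position: 32 x 6 = 192 degrees
Difference: |286 - 192| = 94 degrees
The angle between the hands is 94 degrees

Final answer: 94 degrees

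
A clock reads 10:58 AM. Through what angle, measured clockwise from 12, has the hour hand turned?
The hour hand moves 30 degrees per hour and 0.5 degrees per minute.
At 10:58: (10) x 30 + 58 x 0.5 = 300 + 29 = 329 degrees

Final answer: 329 degrees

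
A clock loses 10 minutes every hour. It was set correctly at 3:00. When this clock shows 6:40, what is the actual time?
For every 60 true minutes, the faulty clock advances 50 minutes, so 1 faulty-clock minute corresponds to 60/50 true minutes.
From 3:00 to 6:40 on the faulty dial is 220 minutes.
True elapsed: 220 x 60/50 = 264 minutes = 4 hours and 24 minutes.
True time: 3:00 + 4 hours and 24 minutes = 7:24.

Final answer: 7:24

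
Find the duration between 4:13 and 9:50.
From 4:13 to 9:50:
(9 x 60 + 50) - (4 x 60 + 13) = 590 - 253 = 337 minutes
= 5 hours and 37 minutes

Final answer: 5 hours and 37 minutes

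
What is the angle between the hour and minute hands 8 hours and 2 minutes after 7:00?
First find the time 8 hours and 2 minutes after 7:00.
Total minutes: 7 x 60 + 0 + 8 x 60 + 2 = 902.
902 mod 720 = 182 minutes = 3:02.
Now compute the angle at 3:02:
Hour hand: 3 x 30 + 2 x 0.5 = 91 degrees
Minute hand: 2 x 6 = 12 degrees
Difference: |91 - 12| = 79 degrees
The angle is 79 degrees

Final answer: 79 degrees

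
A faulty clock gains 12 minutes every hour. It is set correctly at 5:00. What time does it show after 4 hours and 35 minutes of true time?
For every 60 true minutes, the faulty clock advances 60 + 12 = 72 minutes.
True elapsed: 4 hours and 35 minutes = 275 minutes.
Faulty clock advances: 275 x 72/60 = 330 minutes (drift: 55 minutes ahead).
Shown time: 5:00 + 330 minutes = 10:30.

Final answer: 10:30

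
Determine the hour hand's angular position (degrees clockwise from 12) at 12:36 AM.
The hour hand moves 30 degrees per hour and 0.5 degrees per minute.
At 12:36: (0) x 30 + 36 x 0.5 = 0 + 18 = 18 degrees

Final answer: 18 degrees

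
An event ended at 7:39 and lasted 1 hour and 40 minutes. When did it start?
Starting time: 7:39 = 459 total minutes past 12:00
Subtracting: 1 hour and 40 minutes = 100 minutes
459 - 100 = 359 minutes
= 5 hours and 59 minutes past 12:00 = 5:59

Final answer: 5:59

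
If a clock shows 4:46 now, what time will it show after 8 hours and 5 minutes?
Starting time: 4:46
Adding 5 minutes to 46 minutes: 46 + 5 = 51 minutes
Adding 8 hours: 4 + 8 = 12
Final time: 12:51

Final answer: 12:51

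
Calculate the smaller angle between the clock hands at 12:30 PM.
Hour hand position: 0 x 30 + 30 x 0.5 = 15 degrees
Minute hand position: 30 x 6 = 180 degrees
Difference: |15 - 180| = 165 degrees
The angle between the hands is 165 degrees

Final answer: 165 degrees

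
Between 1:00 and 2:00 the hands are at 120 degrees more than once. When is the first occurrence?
At t minutes past 1:00, the hour hand is at 30 x 1 + 0.5t degrees and the minute hand is at 6t degrees.
The smaller angle between them is 120 degrees when |30H - 5.5t| = 120 or |30H - 5.5t| = 240.
With H = 1, solve 30 x 1 - 5.5t = +/- target for each target:
  t = (30 x 1 - 120) / 5.5 = -16.36 (outside (0, 60))
  t = (30 x 1 + 120) / 5.5 = 27.27
  t = (30 x 1 - 240) / 5.5 = -38.18 (outside (0, 60))
  t = (30 x 1 + 240) / 5.5 = 49.09
Valid solutions in (0, 60): {27.27, 49.09} minutes.
The first occurrence is t = 27.27 minutes.
The hands form a 120-degree angle at 27.27 minutes past 1:00.

Final answer: 27.27 minutes past 1:00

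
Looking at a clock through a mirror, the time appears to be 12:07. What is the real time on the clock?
Reflection across the vertical (12-6) axis maps a hand at angle A degrees to (360 - A) degrees, which sends a reading of T minutes past 12:00 to (720 - T) minutes past 12:00.
Mirror reads 12:07 = 7 minutes past 12:00.
Actual time: (720 - 7) mod 720 = 713 minutes = 11:53.

Final answer: 11:53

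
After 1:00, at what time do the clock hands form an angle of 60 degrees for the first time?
At t minutes past 1:00, the hour hand is at 30 x 1 + 0.5t degrees and the minute hand is at 6t degrees.
The smaller angle between them is 60 degrees when |30H - 5.5t| = 60 or |30H - 5.5t| = 300.
With H = 1, solve 30 x 1 - 5.5t = +/- target for each target:
  t = (30 x 1 - 60) / 5.5 = -5.45 (outside (0, 60))
  t = (30 x 1 + 60) / 5.5 = 16.36
  t = (30 x 1 - 300) / 5.5 = -49.09 (outside (0, 60))
  t = (30 x 1 + 300) / 5.5 = 60 (outside (0, 60))
Valid solutions in (0, 60): {16.36} minutes.
The first occurrence is t = 16.36 minutes.
The hands form a 60-degree angle at 16.36 minutes past 1:00.

Final answer: 16.36 minutes past 1:00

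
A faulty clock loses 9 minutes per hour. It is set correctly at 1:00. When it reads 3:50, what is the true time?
For every 60 true minutes, the faulty clock advances 51 minutes, so 1 faulty-clock minute corresponds to 60/51 true minutes.
From 1:00 to 3:50 on the faulty dial is 170 minutes.
True elapsed: 170 x 60/51 = 200 minutes = 3 hours and 20 minutes.
True time: 1:00 + 3 hours and 20 minutes = 4:20.

Final answer: 4:20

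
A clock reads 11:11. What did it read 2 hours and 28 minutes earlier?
Starting time: 11:11 = 671 total minutes past 12:00
Subtracting: 2 hours and 28 minutes = 148 minutes
671 - 148 = 523 minutes
= 8 hours and 43 minutes past 12:00 = 8:43

Final answer: 8:43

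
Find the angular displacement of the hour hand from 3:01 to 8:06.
The hour hand moves 0.5 degrees per minute.
Time elapsed: 8:06 - 3:01 = 305 minutes
Angular displacement: 305 x 0.5 = 152.5 degrees

Final answer: 152.5 degrees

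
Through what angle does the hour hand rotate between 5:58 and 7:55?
The hour hand moves 0.5 degrees per minute.
Time elapsed: 7:55 - 5:58 = 117 minutes
Angular displacement: 117 x 0.5 = 58.5 degrees

Final answer: 58.5 degrees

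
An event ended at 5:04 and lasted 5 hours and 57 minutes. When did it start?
Starting time: 5:04 = 304 total minutes past 12:00
Subtracting: 5 hours and 57 minutes = 357 minutes
304 - 357 = -53 (negative, add 12 hours = 720) = 667 minutes
= 11 hours and 7 minutes past 12:00 = 11:07

Final answer: 11:07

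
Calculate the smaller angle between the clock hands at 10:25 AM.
Hour hand position: 10 x 30 + 25 x 0.5 = 312.5 degrees
Minute hand position: 25 x 6 = 150 degrees
Difference: |312.5 - 150| = 162.5 degrees
The angle between the hands is 162.5 degrees

Final answer: 162.5 degrees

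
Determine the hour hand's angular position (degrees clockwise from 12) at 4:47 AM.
The hour hand moves 30 degrees per hour and 0.5 degrees per minute.
At 4:47: (4) x 30 + 47 x 0.5 = 120 + 23.5 = 143.5 degrees

Final answer: 143.5 degrees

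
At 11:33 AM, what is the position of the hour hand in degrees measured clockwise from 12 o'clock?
The hour hand moves 30 degrees per hour and 0.5 degrees per minute.
At 11:33: (11) x 30 + 33 x 0.5 = 330 + 16.5 = 346.5 degrees

Final answer: 346.5 degrees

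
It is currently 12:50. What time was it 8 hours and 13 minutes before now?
Starting time: 12:50 = 50 total minutes past 12:00
Subtracting: 8 hours and 13 minutes = 493 minutes
50 - 493 = -443 (negative, add 12 hours = 720) = 277 minutes
= 4 hours and 37 minutes past 12:00 = 4:37

Final answer: 4:37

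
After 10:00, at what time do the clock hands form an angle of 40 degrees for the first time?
At t minutes past 10:00, the hour hand is at 30 x 10 + 0.5t degrees and the minute hand is at 6t degrees.
The smaller angle between them is 40 degrees when |30H - 5.5t| = 40 or |30H - 5.5t| = 320.
With H = 10, solve 30 x 10 - 5.5t = +/- target for each target:
  t = (30 x 10 - 40) / 5.5 = 47.27
  t = (30 x 10 + 40) / 5.5 = 61.82 (outside (0, 60))
  t = (30 x 10 - 320) / 5.5 = -3.64 (outside (0, 60))
  t = (30 x 10 + 320) / 5.5 = 112.73 (outside (0, 60))
Valid solutions in (0, 60): {47.27} minutes.
The first occurrence is t = 47.27 minutes.
The hands form a 40-degree angle at 47.27 minutes past 10:00.

Final answer: 47.27 minutes past 10:00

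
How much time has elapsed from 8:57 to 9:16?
From 8:57 to 9:16:
(9 x 60 + 16) - (8 x 60 + 57) = 556 - 537 = 19 minutes
= 19 minutes

Final answer: 19 minutes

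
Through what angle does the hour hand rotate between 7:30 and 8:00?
The hour hand moves 0.5 degrees per minute.
Time elapsed: 8:00 - 7:30 = 30 minutes
Angular displacement: 30 x 0.5 = 15 degrees

Final answer: 15 degrees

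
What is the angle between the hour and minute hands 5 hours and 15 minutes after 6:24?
First find the time 5 hours and 15 minutes after 6:24.
Total minutes: 6 x 60 + 24 + 5 x 60 + 15 = 699.
699 mod 720 = 699 minutes = 11:39.
Now compute the angle at 11:39:
Hour hand: 11 x 30 + 39 x 0.5 = 349.5 degrees
Minute hand: 39 x 6 = 234 degrees
Difference: |349.5 - 234| = 115.5 degrees
The angle is 115.5 degrees

Final answer: 115.5 degrees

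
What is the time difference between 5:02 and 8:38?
From 5:02 to 8:38:
(8 x 60 + 38) - (5 x 60 + 2) = 518 - 302 = 216 minutes
= 3 hours and 36 minutes

Final answer: 3 hours and 36 minutes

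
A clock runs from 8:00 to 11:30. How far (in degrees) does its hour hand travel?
The hour hand moves 0.5 degrees per minute.
Time elapsed: 11:30 - 8:00 = 210 minutes
Angular displacement: 210 x 0.5 = 105 degrees

Final answer: 105 degrees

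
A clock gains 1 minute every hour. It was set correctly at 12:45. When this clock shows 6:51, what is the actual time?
For every 60 true minutes, the faulty clock advances 61 minutes, so 1 faulty-clock minute corresponds to 60/61 true minutes.
From 12:45 to 6:51 on the faulty dial is 366 minutes.
True elapsed: 366 x 60/61 = 360 minutes = 6 hours.
True time: 12:45 + 6 hours = 6:45.

Final answer: 6:45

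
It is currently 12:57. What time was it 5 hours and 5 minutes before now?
Starting time: 12:57 = 57 total minutes past 12:00
Subtracting: 5 hours and 5 minutes = 305 minutes
57 - 305 = -248 (negative, add 12 hours = 720) = 472 minutes
= 7 hours and 52 minutes past 12:00 = 7:52

Final answer: 7:52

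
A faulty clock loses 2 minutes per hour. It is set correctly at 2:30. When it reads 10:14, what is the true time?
For every 60 true minutes, the faulty clock advances 58 minutes, so 1 faulty-clock minute corresponds to 60/58 true minutes.
From 2:30 to 10:14 on the faulty dial is 464 minutes.
True elapsed: 464 x 60/58 = 480 minutes = 8 hours.
True time: 2:30 + 8 hours = 10:30.

Final answer: 10:30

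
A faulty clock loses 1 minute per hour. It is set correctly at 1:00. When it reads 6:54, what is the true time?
For every 60 true minutes, the faulty clock advances 59 minutes, so 1 faulty-clock minute corresponds to 60/59 true minutes.
From 1:00 to 6:54 on the faulty dial is 354 minutes.
True elapsed: 354 x 60/59 = 360 minutes = 6 hours.
True time: 1:00 + 6 hours = 7:00.

Final answer: 7:00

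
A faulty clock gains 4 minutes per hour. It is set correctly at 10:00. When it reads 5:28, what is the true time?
For every 60 true minutes, the faulty clock advances 64 minutes, so 1 faulty-clock minute corresponds to 60/64 true minutes.
From 10:00 to 5:28 on the faulty dial is 448 minutes.
True elapsed: 448 x 60/64 = 420 minutes = 7 hours.
True time: 10:00 + 7 hours = 5:00.

Final answer: 5:00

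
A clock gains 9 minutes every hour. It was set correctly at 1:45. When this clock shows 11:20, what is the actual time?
For every 60 true minutes, the faulty clock advances 69 minutes, so 1 faulty-clock minute corresponds to 60/69 true minutes.
From 1:45 to 11:20 on the faulty dial is 575 minutes.
True elapsed: 575 x 60/69 = 500 minutes = 8 hours and 20 minutes.
True time: 1:45 + 8 hours and 20 minutes = 10:05.

Final answer: 10:05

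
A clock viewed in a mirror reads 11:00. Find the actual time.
Reflection across the vertical (12-6) axis maps a hand at angle A degrees to (360 - A) degrees, which sends a reading of T minutes past 12:00 to (720 - T) minutes past 12:00.
Mirror reads 11:00 = 660 minutes past 12:00.
Actual time: (720 - 660) mod 720 = 60 minutes = 1:00.

Final answer: 1:00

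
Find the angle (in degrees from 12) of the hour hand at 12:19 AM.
The hour hand moves 30 degrees per hour and 0.5 degrees per minute.
At 12:19: (0) x 30 + 19 x 0.5 = 0 + 9.5 = 9.5 degrees

Final answer: 9.5 degrees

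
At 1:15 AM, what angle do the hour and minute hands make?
Hour hand position: 1 x 30 + 15 x 0.5 = 37.5 degrees
Minute hand position: 15 x 6 = 90 degrees
Difference: |37.5 - 90| = 52.5 degrees
The angle between the hands is 52.5 degrees

Final answer: 52.5 degrees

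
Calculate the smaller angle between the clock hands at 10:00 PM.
Hour hand position: 10 x 30 + 0 x 0.5 = 300 degrees
Minute hand position: 0 x 6 = 0 degrees
Difference: |300 - 0| = 300 degrees
Since 300 > 180, the smaller angle is 360 - 300 = 60 degrees

Final answer: 60 degrees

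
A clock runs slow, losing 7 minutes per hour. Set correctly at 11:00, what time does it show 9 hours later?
For every 60 true minutes, the faulty clock advances 60 - 7 = 53 minutes.
True elapsed: 9 hours = 540 minutes.
Faulty clock advances: 540 x 53/60 = 477 minutes (drift: 63 minutes behind).
Shown time: 11:00 + 477 minutes = 6:57.

Final answer: 6:57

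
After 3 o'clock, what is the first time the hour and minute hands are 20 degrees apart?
At t minutes past 3:00, the hour hand is at 30 x 3 + 0.5t degrees and the minute hand is at 6t degrees.
The smaller angle between them is 20 degrees when |30H - 5.5t| = 20 or |30H - 5.5t| = 340.
With H = 3, solve 30 x 3 - 5.5t = +/- target for each target:
  t = (30 x 3 - 20) / 5.5 = 12.73
  t = (30 x 3 + 20) / 5.5 = 20
  t = (30 x 3 - 340) / 5.5 = -45.45 (outside (0, 60))
  t = (30 x 3 + 340) / 5.5 = 78.18 (outside (0, 60))
Valid solutions in (0, 60): {12.73, 20} minutes.
The first occurrence is t = 12.73 minutes.
The hands form a 20-degree angle at 12.73 minutes past 3:00.

Final answer: 12.73 minutes past 3:00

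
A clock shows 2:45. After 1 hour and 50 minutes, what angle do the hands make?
First find the time 1 hour and 50 minutes after 2:45.
Total minutes: 2 x 60 + 45 + 1 x 60 + 50 = 275.
275 mod 720 = 275 minutes = 4:35.
Now compute the angle at 4:35:
Hour hand: 4 x 30 + 35 x 0.5 = 137.5 degrees
Minute hand: 35 x 6 = 210 degrees
Difference: |137.5 - 210| = 72.5 degrees
The angle is 72.5 degrees

Final answer: 72.5 degrees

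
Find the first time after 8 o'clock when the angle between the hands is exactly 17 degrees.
At t minutes past 8:00, the hour hand is at 30 x 8 + 0.5t degrees and the minute hand is at 6t degrees.
The smaller angle between them is 17 degrees when |30H - 5.5t| = 17 or |30H - 5.5t| = 343.
With H = 8, solve 30 x 8 - 5.5t = +/- target for each target:
  t = (30 x 8 - 17) / 5.5 = 40.55
  t = (30 x 8 + 17) / 5.5 = 46.73
  t = (30 x 8 - 343) / 5.5 = -18.73 (outside (0, 60))
  t = (30 x 8 + 343) / 5.5 = 106 (outside (0, 60))
Valid solutions in (0, 60): {40.55, 46.73} minutes.
The first occurrence is t = 40.55 minutes.
The hands form a 17-degree angle at 40.55 minutes past 8:00.

Final answer: 40.55 minutes past 8:00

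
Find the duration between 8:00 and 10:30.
From 8:00 to 10:30:
(10 x 60 + 30) - (8 x 60 + 0) = 630 - 480 = 150 minutes
= 2 hours and 30 minutes

Final answer: 2 hours and 30 minutes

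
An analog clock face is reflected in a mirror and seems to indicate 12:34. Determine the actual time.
Reflection across the vertical (12-6) axis maps a hand at angle A degrees to (360 - A) degrees, which sends a reading of T minutes past 12:00 to (720 - T) minutes past 12:00.
Mirror reads 12:34 = 34 minutes past 12:00.
Actual time: (720 - 34) mod 720 = 686 minutes = 11:26.

Final answer: 11:26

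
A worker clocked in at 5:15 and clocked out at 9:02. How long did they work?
From 5:15 to 9:02:
(9 x 60 + 2) - (5 x 60 + 15) = 542 - 315 = 227 minutes
= 3 hours and 47 minutes

Final answer: 3 hours and 47 minutes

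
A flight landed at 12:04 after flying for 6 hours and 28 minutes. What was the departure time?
Starting time: 12:04 = 4 total minutes past 12:00
Subtracting: 6 hours and 28 minutes = 388 minutes
4 - 388 = -384 (negative, add 12 hours = 720) = 336 minutes
= 5 hours and 36 minutes past 12:00 = 5:36

Final answer: 5:36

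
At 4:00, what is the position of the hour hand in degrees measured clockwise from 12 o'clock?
The hour hand moves 30 degrees per hour and 0.5 degrees per minute.
At 4:00: (4) x 30 + 0 x 0.5 = 120 + 0 = 120 degrees

Final answer: 120 degrees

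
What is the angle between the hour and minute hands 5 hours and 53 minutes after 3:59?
First find the time 5 hours and 53 minutes after 3:59.
Total minutes: 3 x 60 + 59 + 5 x 60 + 53 = 592.
592 mod 720 = 592 minutes = 9:52.
Now compute the angle at 9:52:
Hour hand: 9 x 30 + 52 x 0.5 = 296 degrees
Minute hand: 52 x 6 = 312 degrees
Difference: |296 - 312| = 16 degrees
The angle is 16 degrees

Final answer: 16 degrees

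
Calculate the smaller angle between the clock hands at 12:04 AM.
Hour hand position: 0 x 30 + 4 x 0.5 = 2 degrees
Minute hand position: 4 x 6 = 24 degrees
Difference: |2 - 24| = 22 degrees
The angle between the hands is 22 degrees

Final answer: 22 degrees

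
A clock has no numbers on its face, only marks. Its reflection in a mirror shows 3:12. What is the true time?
Reflection across the vertical (12-6) axis maps a hand at angle A degrees to (360 - A) degrees, which sends a reading of T minutes past 12:00 to (720 - T) minutes past 12:00.
Mirror reads 3:12 = 192 minutes past 12:00.
Actual time: (720 - 192) mod 720 = 528 minutes = 8:48.

Final answer: 8:48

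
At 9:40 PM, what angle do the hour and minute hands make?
Hour hand position: 9 x 30 + 40 x 0.5 = 290 degrees
Minute hand position: 40 x 6 = 240 degrees
Difference: |290 - 240| = 50 degrees
The angle between the hands is 50 degrees

Final answer: 50 degrees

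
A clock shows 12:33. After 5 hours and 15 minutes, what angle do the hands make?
First find the time 5 hours and 15 minutes after 12:33.
Total minutes: 12 x 60 + 33 + 5 x 60 + 15 = 1068.
1068 mod 720 = 348 minutes = 5:48.
Now compute the angle at 5:48:
Hour hand: 5 x 30 + 48 x 0.5 = 174 degrees
Minute hand: 48 x 6 = 288 degrees
Difference: |174 - 288| = 114 degrees
The angle is 114 degrees

Final answer: 114 degrees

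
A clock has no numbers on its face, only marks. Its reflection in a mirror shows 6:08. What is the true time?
Reflection across the vertical (12-6) axis maps a hand at angle A degrees to (360 - A) degrees, which sends a reading of T minutes past 12:00 to (720 - T) minutes past 12:00.
Mirror reads 6:08 = 368 minutes past 12:00.
Actual time: (720 - 368) mod 720 = 352 minutes = 5:52.

Final answer: 5:52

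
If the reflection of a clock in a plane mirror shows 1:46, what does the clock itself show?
Reflection across the vertical (12-6) axis maps a hand at angle A degrees to (360 - A) degrees, which sends a reading of T minutes past 12:00 to (720 - T) minutes past 12:00.
Mirror reads 1:46 = 106 minutes past 12:00.
Actual time: (720 - 106) mod 720 = 614 minutes = 10:14.

Final answer: 10:14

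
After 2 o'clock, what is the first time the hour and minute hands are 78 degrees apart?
At t minutes past 2:00, the hour hand is at 30 x 2 + 0.5t degrees and the minute hand is at 6t degrees.
The smaller angle between them is 78 degrees when |30H - 5.5t| = 78 or |30H - 5.5t| = 282.
With H = 2, solve 30 x 2 - 5.5t = +/- target for each target:
  t = (30 x 2 - 78) / 5.5 = -3.27 (outside (0, 60))
  t = (30 x 2 + 78) / 5.5 = 25.09
  t = (30 x 2 - 282) / 5.5 = -40.36 (outside (0, 60))
  t = (30 x 2 + 282) / 5.5 = 62.18 (outside (0, 60))
Valid solutions in (0, 60): {25.09} minutes.
The first occurrence is t = 25.09 minutes.
The hands form a 78-degree angle at 25.09 minutes past 2:00.

Final answer: 25.09 minutes past 2:00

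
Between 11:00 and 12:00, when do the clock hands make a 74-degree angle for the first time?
At t minutes past 11:00, the hour hand is at 30 x 11 + 0.5t degrees and the minute hand is at 6t degrees.
The smaller angle between them is 74 degrees when |30H - 5.5t| = 74 or |30H - 5.5t| = 286.
With H = 11, solve 30 x 11 - 5.5t = +/- target for each target:
  t = (30 x 11 - 74) / 5.5 = 46.55
  t = (30 x 11 + 74) / 5.5 = 73.45 (outside (0, 60))
  t = (30 x 11 - 286) / 5.5 = 8
  t = (30 x 11 + 286) / 5.5 = 112 (outside (0, 60))
Valid solutions in (0, 60): {8, 46.55} minutes.
The first occurrence is t = 8 minutes.
The hands form a 74-degree angle at 8 minutes past 11:00.

Final answer: 8 minutes past 11:00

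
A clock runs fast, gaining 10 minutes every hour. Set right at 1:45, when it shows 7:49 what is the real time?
For every 60 true minutes, the faulty clock advances 70 minutes, so 1 faulty-clock minute corresponds to 60/70 true minutes.
From 1:45 to 7:49 on the faulty dial is 364 minutes.
True elapsed: 364 x 60/70 = 312 minutes = 5 hours and 12 minutes.
True time: 1:45 + 5 hours and 12 minutes = 6:57.

Final answer: 6:57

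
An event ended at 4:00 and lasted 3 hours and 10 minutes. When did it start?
Starting time: 4:00 = 240 total minutes past 12:00
Subtracting: 3 hours and 10 minutes = 190 minutes
240 - 190 = 50 minutes
= 50 minutes past 12:00 = 12:50

Final answer: 12:50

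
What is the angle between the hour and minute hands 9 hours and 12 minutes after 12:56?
First find the time 9 hours and 12 minutes after 12:56.
Total minutes: 12 x 60 + 56 + 9 x 60 + 12 = 1328.
1328 mod 720 = 608 minutes = 10:08.
Now compute the angle at 10:08:
Hour hand: 10 x 30 + 8 x 0.5 = 304 degrees
Minute hand: 8 x 6 = 48 degrees
Difference: |304 - 48| = 256 degrees
Smaller angle: 360 - 256 = 104 degrees

Final answer: 104 degrees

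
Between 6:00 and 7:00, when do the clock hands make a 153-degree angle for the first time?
At t minutes past 6:00, the hour hand is at 30 x 6 + 0.5t degrees and the minute hand is at 6t degrees.
The smaller angle between them is 153 degrees when |30H - 5.5t| = 153 or |30H - 5.5t| = 207.
With H = 6, solve 30 x 6 - 5.5t = +/- target for each target:
  t = (30 x 6 - 153) / 5.5 = 4.91
  t = (30 x 6 + 153) / 5.5 = 60.55 (outside (0, 60))
  t = (30 x 6 - 207) / 5.5 = -4.91 (outside (0, 60))
  t = (30 x 6 + 207) / 5.5 = 70.36 (outside (0, 60))
Valid solutions in (0, 60): {4.91} minutes.
The first occurrence is t = 4.91 minutes.
The hands form a 153-degree angle at 4.91 minutes past 6:00.

Final answer: 4.91 minutes past 6:00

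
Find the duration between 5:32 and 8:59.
From 5:32 to 8:59:
(8 x 60 + 59) - (5 x 60 + 32) = 539 - 332 = 207 minutes
= 3 hours and 27 minutes

Final answer: 3 hours and 27 minutes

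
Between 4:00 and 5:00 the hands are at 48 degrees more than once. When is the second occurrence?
At t minutes past 4:00, the hour hand is at 30 x 4 + 0.5t degrees and the minute hand is at 6t degrees.
The smaller angle between them is 48 degrees when |30H - 5.5t| = 48 or |30H - 5.5t| = 312.
With H = 4, solve 30 x 4 - 5.5t = +/- target for each target:
  t = (30 x 4 - 48) / 5.5 = 13.09
  t = (30 x 4 + 48) / 5.5 = 30.55
  t = (30 x 4 - 312) / 5.5 = -34.91 (outside (0, 60))
  t = (30 x 4 + 312) / 5.5 = 78.55 (outside (0, 60))
Valid solutions in (0, 60): {13.09, 30.55} minutes.
The second occurrence is t = 30.55 minutes.
The hands form a 48-degree angle at 30.55 minutes past 4:00.

Final answer: 30.55 minutes past 4:00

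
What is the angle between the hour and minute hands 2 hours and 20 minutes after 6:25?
First find the time 2 hours and 20 minutes after 6:25.
Total minutes: 6 x 60 + 25 + 2 x 60 + 20 = 525.
525 mod 720 = 525 minutes = 8:45.
Now compute the angle at 8:45:
Hour hand: 8 x 30 + 45 x 0.5 = 262.5 degrees
Minute hand: 45 x 6 = 270 degrees
Difference: |262.5 - 270| = 7.5 degrees
The angle is 7.5 degrees

Final answer: 7.5 degrees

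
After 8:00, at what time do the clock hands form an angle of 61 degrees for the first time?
At t minutes past 8:00, the hour hand is at 30 x 8 + 0.5t degrees and the minute hand is at 6t degrees.
The smaller angle between them is 61 degrees when |30H - 5.5t| = 61 or |30H - 5.5t| = 299.
With H = 8, solve 30 x 8 - 5.5t = +/- target for each target:
  t = (30 x 8 - 61) / 5.5 = 32.55
  t = (30 x 8 + 61) / 5.5 = 54.73
  t = (30 x 8 - 299) / 5.5 = -10.73 (outside (0, 60))
  t = (30 x 8 + 299) / 5.5 = 98 (outside (0, 60))
Valid solutions in (0, 60): {32.55, 54.73} minutes.
The first occurrence is t = 32.55 minutes.
The hands form a 61-degree angle at 32.55 minutes past 8:00.

Final answer: 32.55 minutes past 8:00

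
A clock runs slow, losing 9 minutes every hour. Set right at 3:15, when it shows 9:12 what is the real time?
For every 60 true minutes, the faulty clock advances 51 minutes, so 1 faulty-clock minute corresponds to 60/51 true minutes.
From 3:15 to 9:12 on the faulty dial is 357 minutes.
True elapsed: 357 x 60/51 = 420 minutes = 7 hours.
True time: 3:15 + 7 hours = 10:15.

Final answer: 10:15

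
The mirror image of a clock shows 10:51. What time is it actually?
Reflection across the vertical (12-6) axis maps a hand at angle A degrees to (360 - A) degrees, which sends a reading of T minutes past 12:00 to (720 - T) minutes past 12:00.
Mirror reads 10:51 = 651 minutes past 12:00.
Actual time: (720 - 651) mod 720 = 69 minutes = 1:09.

Final answer: 1:09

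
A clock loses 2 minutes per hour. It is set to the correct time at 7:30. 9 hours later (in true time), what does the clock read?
For every 60 true minutes, the faulty clock advances 60 - 2 = 58 minutes.
True elapsed: 9 hours = 540 minutes.
Faulty clock advances: 540 x 58/60 = 522 minutes (drift: 18 minutes behind).
Shown time: 7:30 + 522 minutes = 4:12.

Final answer: 4:12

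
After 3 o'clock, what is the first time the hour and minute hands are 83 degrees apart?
At t minutes past 3:00, the hour hand is at 30 x 3 + 0.5t degrees and the minute hand is at 6t degrees.
The smaller angle between them is 83 degrees when |30H - 5.5t| = 83 or |30H - 5.5t| = 277.
With H = 3, solve 30 x 3 - 5.5t = +/- target for each target:
  t = (30 x 3 - 83) / 5.5 = 1.27
  t = (30 x 3 + 83) / 5.5 = 31.45
  t = (30 x 3 - 277) / 5.5 = -34 (outside (0, 60))
  t = (30 x 3 + 277) / 5.5 = 66.73 (outside (0, 60))
Valid solutions in (0, 60): {1.27, 31.45} minutes.
The first occurrence is t = 1.27 minutes.
The hands form a 83-degree angle at 1.27 minutes past 3:00.

Final answer: 1.27 minutes past 3:00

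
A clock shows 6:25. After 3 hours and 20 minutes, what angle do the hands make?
First find the time 3 hours and 20 minutes after 6:25.
Total minutes: 6 x 60 + 25 + 3 x 60 + 20 = 585.
585 mod 720 = 585 minutes = 9:45.
Now compute the angle at 9:45:
Hour hand: 9 x 30 + 45 x 0.5 = 292.5 degrees
Minute hand: 45 x 6 = 270 degrees
Difference: |292.5 - 270| = 22.5 degrees
The angle is 22.5 degrees

Final answer: 22.5 degrees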